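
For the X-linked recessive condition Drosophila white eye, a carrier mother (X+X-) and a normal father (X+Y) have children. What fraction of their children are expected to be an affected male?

Cross: X+X- × X+Y
Offspring: 1 X+X+, 1 X+Y, 1 X+X-, 1 X-Y
Probability of an affected male: 1/4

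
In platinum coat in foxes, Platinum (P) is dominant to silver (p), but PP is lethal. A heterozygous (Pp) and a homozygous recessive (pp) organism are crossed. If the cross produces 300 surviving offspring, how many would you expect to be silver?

Cross: Pp × pp
Punnett square offspring (before lethality): 2 Pp, 2 pp
No PP offspring are produced in this cross.
silver: 2 out of 4 → fraction 1/2
Expected count = 1/2 × 300 = 150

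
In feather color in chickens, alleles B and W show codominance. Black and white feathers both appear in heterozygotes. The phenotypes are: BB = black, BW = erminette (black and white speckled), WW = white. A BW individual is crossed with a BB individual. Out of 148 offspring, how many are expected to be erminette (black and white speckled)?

Punnett square for BW × BB:
Offspring genotypes: 2 BB, 2 BW
Phenotype counts: 2 black, 2 erminette (black and white speckled)
erminette (black and white speckled): 2 out of 4 → fraction 1/2
Expected count = 1/2 × 148 = 74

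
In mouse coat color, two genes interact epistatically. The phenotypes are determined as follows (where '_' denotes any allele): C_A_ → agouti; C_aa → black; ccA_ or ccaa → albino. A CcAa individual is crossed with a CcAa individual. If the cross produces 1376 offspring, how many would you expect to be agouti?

Cross: CcAa × CcAa — consider each gene separately:
C gene: Cc × Cc → 1 CC, 2 Cc, 1 cc → 3 C_ : 1 cc (out of 4)
A gene: Aa × Aa → 1 AA, 2 Aa, 1 aa → 3 A_ : 1 aa (out of 4)
Genotype classes (out of 4 × 4 = 16): C_A_ = 3×3 = 9; C_aa = 3×1 = 3; ccA_ = 1×3 = 3; ccaa = 1×1 = 1
Apply the phenotype rules: C_A_ (9) → agouti; C_aa (3) → black; ccA_ (3) + ccaa (1) → albino
Phenotype counts (out of 16): 9 agouti, 3 black, 4 albino
agouti: 9 out of 16 → fraction 9/16
Expected count = 9/16 × 1376 = 774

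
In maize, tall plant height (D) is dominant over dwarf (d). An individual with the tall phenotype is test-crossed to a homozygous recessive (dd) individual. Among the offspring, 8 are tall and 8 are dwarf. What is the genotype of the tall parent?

Test cross: ? × dd
Offspring: 8 tall, 8 dwarf — approximately 1:1.
A 1:1 ratio in a test cross indicates the unknown parent is heterozygous (Dd).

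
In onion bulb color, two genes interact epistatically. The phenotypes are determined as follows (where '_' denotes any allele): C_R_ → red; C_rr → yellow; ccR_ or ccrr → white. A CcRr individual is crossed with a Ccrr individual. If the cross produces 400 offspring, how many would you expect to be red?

Cross: CcRr × Ccrr — consider each gene separately:
C gene: Cc × Cc → 1 CC, 2 Cc, 1 cc → 3 C_ : 1 cc (out of 4)
R gene: Rr × rr → 2 Rr, 2 rr → 2 R_ : 2 rr (out of 4)
Genotype classes (out of 4 × 4 = 16): C_R_ = 3×2 = 6; C_rr = 3×2 = 6; ccR_ = 1×2 = 2; ccrr = 1×2 = 2
Apply the phenotype rules: C_R_ (6) → red; C_rr (6) → yellow; ccR_ (2) + ccrr (2) → white
Phenotype counts (out of 16): 6 red, 6 yellow, 4 white
red: 6 out of 16 → fraction 3/8
Expected count = 3/8 × 400 = 150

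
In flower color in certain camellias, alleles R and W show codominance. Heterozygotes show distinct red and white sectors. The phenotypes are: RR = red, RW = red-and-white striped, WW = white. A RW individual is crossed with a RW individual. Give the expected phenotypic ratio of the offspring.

Punnett square for RW × RW:
Offspring genotypes: 1 RR, 2 RW, 1 WW
Phenotype counts: 1 red, 2 red-and-white striped, 1 white
Ratio: 1 red : 2 red-and-white striped : 1 white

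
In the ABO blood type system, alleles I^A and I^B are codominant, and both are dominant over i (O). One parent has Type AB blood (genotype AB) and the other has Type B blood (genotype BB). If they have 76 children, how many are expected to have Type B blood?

Cross: AB × BB
Possible offspring genotypes: 2 AB, 2 BB
Blood type counts: 2 Type AB, 2 Type B
Probability of Type B: 2/4 = 1/2
Expected count = 1/2 × 76 = 38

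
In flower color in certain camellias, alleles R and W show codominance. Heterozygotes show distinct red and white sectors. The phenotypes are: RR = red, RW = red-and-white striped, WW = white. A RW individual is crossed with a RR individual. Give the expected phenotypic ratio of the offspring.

Punnett square for RW × RR:
Offspring genotypes: 2 RR, 2 RW
Phenotype counts: 2 red, 2 red-and-white striped
Ratio: 1 red : 1 red-and-white striped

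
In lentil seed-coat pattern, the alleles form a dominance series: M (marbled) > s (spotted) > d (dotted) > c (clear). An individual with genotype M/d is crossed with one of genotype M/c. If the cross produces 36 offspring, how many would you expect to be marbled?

Cross: M/d × M/c
Allele dominance: M > s > d > c
Offspring genotypes: 1 M/M, 1 M/c, 1 M/d, 1 d/c
Phenotype counts: 3 marbled, 1 dotted
marbled: 3 out of 4 → fraction 3/4
Expected count = 3/4 × 36 = 27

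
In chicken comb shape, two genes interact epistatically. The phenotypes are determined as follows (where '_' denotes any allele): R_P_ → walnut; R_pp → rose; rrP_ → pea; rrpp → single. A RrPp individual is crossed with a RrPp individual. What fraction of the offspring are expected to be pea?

Cross: RrPp × RrPp — consider each gene separately:
R gene: Rr × Rr → 1 RR, 2 Rr, 1 rr → 3 R_ : 1 rr (out of 4)
P gene: Pp × Pp → 1 PP, 2 Pp, 1 pp → 3 P_ : 1 pp (out of 4)
Genotype classes (out of 4 × 4 = 16): R_P_ = 3×3 = 9; R_pp = 3×1 = 3; rrP_ = 1×3 = 3; rrpp = 1×1 = 1
Apply the phenotype rules: R_P_ (9) → walnut; R_pp (3) → rose; rrP_ (3) → pea; rrpp (1) → single
Phenotype counts (out of 16): 9 walnut, 3 rose, 3 pea, 1 single
pea: 3 out of 16
Probability: 3/16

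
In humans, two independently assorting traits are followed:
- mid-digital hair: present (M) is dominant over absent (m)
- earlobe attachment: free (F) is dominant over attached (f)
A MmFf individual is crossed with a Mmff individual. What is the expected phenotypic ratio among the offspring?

Dihybrid cross MmFf × Mmff — consider each gene separately:
mid-digital hair: Mm × Mm → 1 MM, 2 Mm, 1 mm → 3 M_ : 1 mm (out of 4)
earlobe attachment: Ff × ff → 2 Ff, 2 ff → 2 F_ : 2 ff (out of 4)
Combine (counts out of 4 × 4 = 16): present/free (M_F_) = 3×2 = 6; present/attached (M_ff) = 3×2 = 6; absent/free (mmF_) = 1×2 = 2; absent/attached (mmff) = 1×2 = 2
Phenotype counts (out of 16): 6 present/free, 6 present/attached, 2 absent/free, 2 absent/attached
Ratio: 3 present/free : 3 present/attached : 1 absent/free : 1 absent/attached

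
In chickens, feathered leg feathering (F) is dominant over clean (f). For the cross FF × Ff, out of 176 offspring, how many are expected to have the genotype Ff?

Punnett square for FF × Ff:
Offspring genotypes: 2 FF, 2 Ff
Total offspring: 4
Count with target: 2
Probability: 2/4 = 1/2
Expected count = 1/2 × 176 = 88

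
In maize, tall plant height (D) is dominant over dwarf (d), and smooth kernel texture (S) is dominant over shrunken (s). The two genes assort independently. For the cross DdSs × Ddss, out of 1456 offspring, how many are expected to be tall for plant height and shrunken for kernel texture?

Dihybrid cross DdSs × Ddss — consider each gene separately:
plant height: Dd × Dd → 1 DD, 2 Dd, 1 dd → 3 D_ : 1 dd (out of 4)
kernel texture: Ss × ss → 2 Ss, 2 ss → 2 S_ : 2 ss (out of 4)
Looking for: tall (D_) and shrunken (ss)
P(tall) = 3/4, P(shrunken) = 2/4
P(both) = 3/4 × 2/4 = 6/16 = 3/8
Expected count = 3/8 × 1456 = 546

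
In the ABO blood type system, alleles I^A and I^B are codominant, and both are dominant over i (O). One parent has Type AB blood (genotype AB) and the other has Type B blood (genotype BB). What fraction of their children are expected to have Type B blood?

Cross: AB × BB
Possible offspring genotypes: 2 AB, 2 BB
Blood type counts: 2 Type AB, 2 Type B
Probability of Type B: 2/4 = 1/2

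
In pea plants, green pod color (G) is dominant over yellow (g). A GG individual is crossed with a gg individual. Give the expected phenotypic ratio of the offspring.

Punnett square for GG × gg:
Offspring genotypes: 4 Gg
green: 4, yellow: 0
Ratio: all green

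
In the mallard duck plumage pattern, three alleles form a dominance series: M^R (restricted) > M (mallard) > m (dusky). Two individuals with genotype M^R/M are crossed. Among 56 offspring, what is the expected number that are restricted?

Cross: M^R/M × M^R/M
Allele dominance: M^R > M > m
Offspring genotypes: 1 M^R/M^R, 2 M^R/M, 1 M/M
Phenotype counts: 3 restricted, 1 mallard
restricted: 3 out of 4 → fraction 3/4
Expected count = 3/4 × 56 = 42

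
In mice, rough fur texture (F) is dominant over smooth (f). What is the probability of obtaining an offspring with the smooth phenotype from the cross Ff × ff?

Punnett square for Ff × ff:
Offspring genotypes: 2 Ff, 2 ff
Total offspring: 4
Count with target: 2
Probability: 2/4 = 1/2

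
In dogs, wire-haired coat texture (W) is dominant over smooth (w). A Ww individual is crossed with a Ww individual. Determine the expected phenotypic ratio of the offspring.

Punnett square for Ww × Ww:
Offspring genotypes: 1 WW, 2 Ww, 1 ww
wire-haired: 3, smooth: 1
Ratio: 3:1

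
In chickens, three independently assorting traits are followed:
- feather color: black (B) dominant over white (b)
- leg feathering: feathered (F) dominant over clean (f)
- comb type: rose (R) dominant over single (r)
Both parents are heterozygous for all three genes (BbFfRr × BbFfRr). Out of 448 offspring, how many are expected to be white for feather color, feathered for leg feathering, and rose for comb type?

Trihybrid cross: BbFfRr × BbFfRr
Each trait segregates independently with a 3:1 phenotypic ratio, so each gene contributes 3/4 (dominant) or 1/4 (recessive).
Target: white (feather color), feathered (leg feathering), rose (comb type)
Probability = product of independent per-trait probabilities
= 1/4 × 3/4 × 3/4 = 9/64
Expected count = 9/64 × 448 = 63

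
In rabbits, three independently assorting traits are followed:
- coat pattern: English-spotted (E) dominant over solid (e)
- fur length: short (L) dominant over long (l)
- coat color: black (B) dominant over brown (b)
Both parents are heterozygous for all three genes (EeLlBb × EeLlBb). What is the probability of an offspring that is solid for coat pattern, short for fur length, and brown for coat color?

Trihybrid cross: EeLlBb × EeLlBb
Each trait segregates independently with a 3:1 phenotypic ratio, so each gene contributes 3/4 (dominant) or 1/4 (recessive).
Target: solid (coat pattern), short (fur length), brown (coat color)
Probability = product of independent per-trait probabilities
= 1/4 × 3/4 × 1/4 = 3/64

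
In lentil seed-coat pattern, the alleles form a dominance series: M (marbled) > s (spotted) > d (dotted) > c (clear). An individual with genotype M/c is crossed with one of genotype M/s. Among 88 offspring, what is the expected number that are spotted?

Cross: M/c × M/s
Allele dominance: M > s > d > c
Offspring genotypes: 1 M/M, 1 M/s, 1 M/c, 1 s/c
Phenotype counts: 3 marbled, 1 spotted
spotted: 1 out of 4 → fraction 1/4
Expected count = 1/4 × 88 = 22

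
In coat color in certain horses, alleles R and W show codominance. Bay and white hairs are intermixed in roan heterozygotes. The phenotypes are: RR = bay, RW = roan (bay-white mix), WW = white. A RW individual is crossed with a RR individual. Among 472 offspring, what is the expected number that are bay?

Punnett square for RW × RR:
Offspring genotypes: 2 RR, 2 RW
Phenotype counts: 2 bay, 2 roan (bay-white mix)
bay: 2 out of 4 → fraction 1/2
Expected count = 1/2 × 472 = 236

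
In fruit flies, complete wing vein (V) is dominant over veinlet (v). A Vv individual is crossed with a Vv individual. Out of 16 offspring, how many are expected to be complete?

Punnett square for Vv × Vv:
Offspring genotypes: 1 VV, 2 Vv, 1 vv
complete: 3, veinlet: 1
complete: 3 out of 4 → fraction 3/4
Expected count = 3/4 × 16 = 12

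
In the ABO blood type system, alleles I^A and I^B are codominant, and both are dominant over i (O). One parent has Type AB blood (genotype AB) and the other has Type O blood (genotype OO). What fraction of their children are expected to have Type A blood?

Cross: AB × OO
Possible offspring genotypes: 2 AO, 2 BO
Blood type counts: 2 Type A, 2 Type B
Probability of Type A: 2/4 = 1/2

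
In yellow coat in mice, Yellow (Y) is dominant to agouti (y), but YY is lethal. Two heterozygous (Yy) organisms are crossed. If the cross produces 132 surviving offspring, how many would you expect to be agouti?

Cross: Yy × Yy
Punnett square offspring (before lethality): 1 YY, 2 Yy, 1 yy
The YY genotype is lethal (embryos die); surviving offspring: 2 Yy, 1 yy
agouti: 1 out of 3 → fraction 1/3
Expected count = 1/3 × 132 = 44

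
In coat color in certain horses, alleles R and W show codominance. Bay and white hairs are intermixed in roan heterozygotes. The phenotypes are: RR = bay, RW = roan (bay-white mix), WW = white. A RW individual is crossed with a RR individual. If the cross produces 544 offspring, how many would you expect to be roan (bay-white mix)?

Punnett square for RW × RR:
Offspring genotypes: 2 RR, 2 RW
Phenotype counts: 2 bay, 2 roan (bay-white mix)
roan (bay-white mix): 2 out of 4 → fraction 1/2
Expected count = 1/2 × 544 = 272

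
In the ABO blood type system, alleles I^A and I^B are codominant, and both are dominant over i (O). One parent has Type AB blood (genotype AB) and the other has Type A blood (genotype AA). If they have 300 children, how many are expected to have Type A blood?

Cross: AB × AA
Possible offspring genotypes: 2 AA, 2 AB
Blood type counts: 2 Type A, 2 Type AB
Probability of Type A: 2/4 = 1/2
Expected count = 1/2 × 300 = 150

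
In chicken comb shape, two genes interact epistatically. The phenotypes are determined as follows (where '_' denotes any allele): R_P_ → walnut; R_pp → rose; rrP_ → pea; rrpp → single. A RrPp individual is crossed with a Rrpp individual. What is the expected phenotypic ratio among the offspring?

Cross: RrPp × Rrpp — consider each gene separately:
R gene: Rr × Rr → 1 RR, 2 Rr, 1 rr → 3 R_ : 1 rr (out of 4)
P gene: Pp × pp → 2 Pp, 2 pp → 2 P_ : 2 pp (out of 4)
Genotype classes (out of 4 × 4 = 16): R_P_ = 3×2 = 6; R_pp = 3×2 = 6; rrP_ = 1×2 = 2; rrpp = 1×2 = 2
Apply the phenotype rules: R_P_ (6) → walnut; R_pp (6) → rose; rrP_ (2) → pea; rrpp (2) → single
Phenotype counts (out of 16): 6 walnut, 6 rose, 2 pea, 2 single
Ratio: 3 walnut : 3 rose : 1 pea : 1 single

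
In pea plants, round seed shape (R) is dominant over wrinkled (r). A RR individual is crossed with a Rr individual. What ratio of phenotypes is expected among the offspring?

Punnett square for RR × Rr:
Offspring genotypes: 2 RR, 2 Rr
round: 4, wrinkled: 0
Ratio: all round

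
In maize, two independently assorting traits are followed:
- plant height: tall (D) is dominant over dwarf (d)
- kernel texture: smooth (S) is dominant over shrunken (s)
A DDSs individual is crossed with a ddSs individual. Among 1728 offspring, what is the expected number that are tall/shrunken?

Dihybrid cross DDSs × ddSs — consider each gene separately:
plant height: DD × dd → 4 Dd → 4 D_ (out of 4)
kernel texture: Ss × Ss → 1 SS, 2 Ss, 1 ss → 3 S_ : 1 ss (out of 4)
Combine (counts out of 4 × 4 = 16): tall/smooth (D_S_) = 4×3 = 12; tall/shrunken (D_ss) = 4×1 = 4
Phenotype counts (out of 16): 12 tall/smooth, 4 tall/shrunken
tall/shrunken: 4 out of 16 → fraction 1/4
Expected count = 1/4 × 1728 = 432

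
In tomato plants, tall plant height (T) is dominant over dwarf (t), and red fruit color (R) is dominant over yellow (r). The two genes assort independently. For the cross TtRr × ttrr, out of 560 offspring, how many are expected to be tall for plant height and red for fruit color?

Dihybrid cross TtRr × ttrr — consider each gene separately:
plant height: Tt × tt → 2 Tt, 2 tt → 2 T_ : 2 tt (out of 4)
fruit color: Rr × rr → 2 Rr, 2 rr → 2 R_ : 2 rr (out of 4)
Looking for: tall (T_) and red (R_)
P(tall) = 2/4, P(red) = 2/4
P(both) = 2/4 × 2/4 = 4/16 = 1/4
Expected count = 1/4 × 560 = 140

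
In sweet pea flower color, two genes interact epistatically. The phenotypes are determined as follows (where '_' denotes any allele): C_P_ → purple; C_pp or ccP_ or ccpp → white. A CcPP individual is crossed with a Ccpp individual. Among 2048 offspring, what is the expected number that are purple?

Cross: CcPP × Ccpp — consider each gene separately:
C gene: Cc × Cc → 1 CC, 2 Cc, 1 cc → 3 C_ : 1 cc (out of 4)
P gene: PP × pp → 4 Pp → 4 P_ (out of 4)
Genotype classes (out of 4 × 4 = 16): C_P_ = 3×4 = 12; ccP_ = 1×4 = 4
Apply the phenotype rules: C_P_ (12) → purple; ccP_ (4) → white
Phenotype counts (out of 16): 12 purple, 4 white
purple: 12 out of 16 → fraction 3/4
Expected count = 3/4 × 2048 = 1536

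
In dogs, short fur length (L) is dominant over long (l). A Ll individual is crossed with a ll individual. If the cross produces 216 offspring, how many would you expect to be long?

Punnett square for Ll × ll:
Offspring genotypes: 2 Ll, 2 ll
short: 2, long: 2
long: 2 out of 4 → fraction 1/2
Expected count = 1/2 × 216 = 108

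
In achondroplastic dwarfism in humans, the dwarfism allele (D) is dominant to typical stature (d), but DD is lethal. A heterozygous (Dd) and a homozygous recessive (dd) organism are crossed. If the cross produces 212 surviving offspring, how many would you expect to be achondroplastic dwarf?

Cross: Dd × dd
Punnett square offspring (before lethality): 2 Dd, 2 dd
No DD offspring are produced in this cross.
achondroplastic dwarf: 2 out of 4 → fraction 1/2
Expected count = 1/2 × 212 = 106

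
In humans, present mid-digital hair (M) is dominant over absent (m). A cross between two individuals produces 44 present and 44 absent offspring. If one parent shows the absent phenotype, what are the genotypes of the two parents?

Observed offspring: 44 present, 44 absent
The observed ratio simplifies to 1:1. One parent shows absent, so its genotype must be mm. A 1:1 offspring split requires the other parent to be heterozygous (Mm).
Parent genotypes: mm × Mm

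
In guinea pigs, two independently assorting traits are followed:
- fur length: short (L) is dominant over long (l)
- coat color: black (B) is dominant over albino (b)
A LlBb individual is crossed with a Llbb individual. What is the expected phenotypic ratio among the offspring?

Dihybrid cross LlBb × Llbb — consider each gene separately:
fur length: Ll × Ll → 1 LL, 2 Ll, 1 ll → 3 L_ : 1 ll (out of 4)
coat color: Bb × bb → 2 Bb, 2 bb → 2 B_ : 2 bb (out of 4)
Combine (counts out of 4 × 4 = 16): short/black (L_B_) = 3×2 = 6; short/albino (L_bb) = 3×2 = 6; long/black (llB_) = 1×2 = 2; long/albino (llbb) = 1×2 = 2
Phenotype counts (out of 16): 6 short/black, 6 short/albino, 2 long/black, 2 long/albino
Ratio: 3 short/black : 3 short/albino : 1 long/black : 1 long/albino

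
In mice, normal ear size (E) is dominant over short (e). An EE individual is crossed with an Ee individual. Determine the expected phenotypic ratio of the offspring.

Punnett square for EE × Ee:
Offspring genotypes: 2 EE, 2 Ee
normal: 4, short: 0
Ratio: all normal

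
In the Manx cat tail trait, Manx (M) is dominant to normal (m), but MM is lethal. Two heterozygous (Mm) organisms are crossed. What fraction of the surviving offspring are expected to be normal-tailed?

Cross: Mm × Mm
Punnett square offspring (before lethality): 1 MM, 2 Mm, 1 mm
The MM genotype is lethal (embryos die); surviving offspring: 2 Mm, 1 mm
normal-tailed: 1 out of 3
Probability: 1/3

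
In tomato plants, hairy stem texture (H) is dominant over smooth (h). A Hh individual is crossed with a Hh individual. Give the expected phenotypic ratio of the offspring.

Punnett square for Hh × Hh:
Offspring genotypes: 1 HH, 2 Hh, 1 hh
hairy: 3, smooth: 1
Ratio: 3:1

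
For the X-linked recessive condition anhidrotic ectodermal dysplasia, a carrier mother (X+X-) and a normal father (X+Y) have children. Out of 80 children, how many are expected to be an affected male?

Cross: X+X- × X+Y
Offspring: 1 X+X+, 1 X+Y, 1 X+X-, 1 X-Y
Probability of an affected male: 1/4
Expected count = 1/4 × 80 = 20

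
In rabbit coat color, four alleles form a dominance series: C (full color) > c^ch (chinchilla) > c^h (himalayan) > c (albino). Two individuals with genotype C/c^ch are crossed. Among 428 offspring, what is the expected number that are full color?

Cross: C/c^ch × C/c^ch
Allele dominance: C > c^ch > c^h > c
Offspring genotypes: 1 C/C, 2 C/c^ch, 1 c^ch/c^ch
Phenotype counts: 3 full color, 1 chinchilla
full color: 3 out of 4 → fraction 3/4
Expected count = 3/4 × 428 = 321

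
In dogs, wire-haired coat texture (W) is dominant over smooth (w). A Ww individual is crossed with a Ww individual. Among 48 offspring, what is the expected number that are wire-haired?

Punnett square for Ww × Ww:
Offspring genotypes: 1 WW, 2 Ww, 1 ww
wire-haired: 3, smooth: 1
wire-haired: 3 out of 4 → fraction 3/4
Expected count = 3/4 × 48 = 36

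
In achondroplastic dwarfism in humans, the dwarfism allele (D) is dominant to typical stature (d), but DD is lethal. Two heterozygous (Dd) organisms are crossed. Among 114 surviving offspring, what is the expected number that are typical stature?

Cross: Dd × Dd
Punnett square offspring (before lethality): 1 DD, 2 Dd, 1 dd
The DD genotype is lethal (embryos die); surviving offspring: 2 Dd, 1 dd
typical stature: 1 out of 3 → fraction 1/3
Expected count = 1/3 × 114 = 38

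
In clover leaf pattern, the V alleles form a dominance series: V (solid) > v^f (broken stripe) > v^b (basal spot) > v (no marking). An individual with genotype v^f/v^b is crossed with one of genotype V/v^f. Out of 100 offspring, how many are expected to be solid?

Cross: v^f/v^b × V/v^f
Allele dominance: V > v^f > v^b > v
Offspring genotypes: 1 V/v^f, 1 v^f/v^f, 1 V/v^b, 1 v^f/v^b
Phenotype counts: 2 solid, 2 broken stripe
solid: 2 out of 4 → fraction 1/2
Expected count = 1/2 × 100 = 50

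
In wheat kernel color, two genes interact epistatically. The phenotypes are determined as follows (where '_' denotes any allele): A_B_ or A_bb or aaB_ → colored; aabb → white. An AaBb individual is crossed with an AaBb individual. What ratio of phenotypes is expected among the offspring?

Cross: AaBb × AaBb — consider each gene separately:
A gene: Aa × Aa → 1 AA, 2 Aa, 1 aa → 3 A_ : 1 aa (out of 4)
B gene: Bb × Bb → 1 BB, 2 Bb, 1 bb → 3 B_ : 1 bb (out of 4)
Genotype classes (out of 4 × 4 = 16): A_B_ = 3×3 = 9; A_bb = 3×1 = 3; aaB_ = 1×3 = 3; aabb = 1×1 = 1
Apply the phenotype rules: A_B_ (9) + A_bb (3) + aaB_ (3) → colored; aabb (1) → white
Phenotype counts (out of 16): 15 colored, 1 white
Ratio: 15 colored : 1 white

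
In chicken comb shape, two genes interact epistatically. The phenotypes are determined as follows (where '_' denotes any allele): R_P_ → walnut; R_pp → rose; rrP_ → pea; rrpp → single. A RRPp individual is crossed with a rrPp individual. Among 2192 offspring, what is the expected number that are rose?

Cross: RRPp × rrPp — consider each gene separately:
R gene: RR × rr → 4 Rr → 4 R_ (out of 4)
P gene: Pp × Pp → 1 PP, 2 Pp, 1 pp → 3 P_ : 1 pp (out of 4)
Genotype classes (out of 4 × 4 = 16): R_P_ = 4×3 = 12; R_pp = 4×1 = 4
Apply the phenotype rules: R_P_ (12) → walnut; R_pp (4) → rose
Phenotype counts (out of 16): 12 walnut, 4 rose
rose: 4 out of 16 → fraction 1/4
Expected count = 1/4 × 2192 = 548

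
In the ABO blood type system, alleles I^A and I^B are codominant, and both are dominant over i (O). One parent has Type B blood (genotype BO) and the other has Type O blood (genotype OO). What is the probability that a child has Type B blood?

Cross: BO × OO
Possible offspring genotypes: 2 BO, 2 OO
Blood type counts: 2 Type B, 2 Type O
Probability of Type B: 2/4 = 1/2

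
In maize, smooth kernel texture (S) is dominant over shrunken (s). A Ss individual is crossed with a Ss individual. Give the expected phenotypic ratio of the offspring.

Punnett square for Ss × Ss:
Offspring genotypes: 1 SS, 2 Ss, 1 ss
smooth: 3, shrunken: 1
Ratio: 3:1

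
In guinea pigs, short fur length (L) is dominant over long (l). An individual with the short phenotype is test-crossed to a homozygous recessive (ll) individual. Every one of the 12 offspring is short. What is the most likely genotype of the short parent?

Test cross: ? × ll
All offspring are short.
If the unknown parent were heterozygous (Ll), about half of 12 offspring would be long; none are. The unknown parent is most likely homozygous dominant (LL).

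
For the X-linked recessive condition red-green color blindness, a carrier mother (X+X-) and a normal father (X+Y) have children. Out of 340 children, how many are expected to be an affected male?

Cross: X+X- × X+Y
Offspring: 1 X+X+, 1 X+Y, 1 X+X-, 1 X-Y
Probability of an affected male: 1/4
Expected count = 1/4 × 340 = 85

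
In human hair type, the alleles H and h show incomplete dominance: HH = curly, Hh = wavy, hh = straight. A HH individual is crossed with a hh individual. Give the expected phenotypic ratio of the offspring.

Punnett square for HH × hh:
Offspring genotypes: 4 Hh
Phenotype counts: 4 wavy
Ratio: all wavy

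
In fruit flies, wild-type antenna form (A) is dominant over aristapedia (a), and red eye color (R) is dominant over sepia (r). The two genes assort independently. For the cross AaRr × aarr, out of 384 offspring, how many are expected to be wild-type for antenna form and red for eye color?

Dihybrid cross AaRr × aarr — consider each gene separately:
antenna form: Aa × aa → 2 Aa, 2 aa → 2 A_ : 2 aa (out of 4)
eye color: Rr × rr → 2 Rr, 2 rr → 2 R_ : 2 rr (out of 4)
Looking for: wild-type (A_) and red (R_)
P(wild-type) = 2/4, P(red) = 2/4
P(both) = 2/4 × 2/4 = 4/16 = 1/4
Expected count = 1/4 × 384 = 96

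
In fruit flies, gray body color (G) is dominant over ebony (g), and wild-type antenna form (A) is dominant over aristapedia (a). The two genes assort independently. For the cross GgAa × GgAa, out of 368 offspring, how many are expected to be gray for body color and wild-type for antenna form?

Dihybrid cross GgAa × GgAa — consider each gene separately:
body color: Gg × Gg → 1 GG, 2 Gg, 1 gg → 3 G_ : 1 gg (out of 4)
antenna form: Aa × Aa → 1 AA, 2 Aa, 1 aa → 3 A_ : 1 aa (out of 4)
Looking for: gray (G_) and wild-type (A_)
P(gray) = 3/4, P(wild-type) = 3/4
P(both) = 3/4 × 3/4 = 9/16
Expected count = 9/16 × 368 = 207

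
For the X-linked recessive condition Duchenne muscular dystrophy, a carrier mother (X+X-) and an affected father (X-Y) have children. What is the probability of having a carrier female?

Cross: X+X- × X-Y
Offspring: 1 X+X-, 1 X+Y, 1 X-X-, 1 X-Y
Probability of a carrier female: 1/4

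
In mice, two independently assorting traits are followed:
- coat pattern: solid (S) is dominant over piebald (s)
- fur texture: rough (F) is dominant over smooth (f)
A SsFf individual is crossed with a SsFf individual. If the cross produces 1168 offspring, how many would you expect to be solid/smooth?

Dihybrid cross SsFf × SsFf — consider each gene separately:
coat pattern: Ss × Ss → 1 SS, 2 Ss, 1 ss → 3 S_ : 1 ss (out of 4)
fur texture: Ff × Ff → 1 FF, 2 Ff, 1 ff → 3 F_ : 1 ff (out of 4)
Combine (counts out of 4 × 4 = 16): solid/rough (S_F_) = 3×3 = 9; solid/smooth (S_ff) = 3×1 = 3; piebald/rough (ssF_) = 1×3 = 3; piebald/smooth (ssff) = 1×1 = 1
Phenotype counts (out of 16): 9 solid/rough, 3 solid/smooth, 3 piebald/rough, 1 piebald/smooth
solid/smooth: 3 out of 16 → fraction 3/16
Expected count = 3/16 × 1168 = 219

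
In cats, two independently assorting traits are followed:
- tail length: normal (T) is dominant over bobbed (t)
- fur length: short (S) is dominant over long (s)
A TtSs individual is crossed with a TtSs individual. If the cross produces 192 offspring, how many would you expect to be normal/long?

Dihybrid cross TtSs × TtSs — consider each gene separately:
tail length: Tt × Tt → 1 TT, 2 Tt, 1 tt → 3 T_ : 1 tt (out of 4)
fur length: Ss × Ss → 1 SS, 2 Ss, 1 ss → 3 S_ : 1 ss (out of 4)
Combine (counts out of 4 × 4 = 16): normal/short (T_S_) = 3×3 = 9; normal/long (T_ss) = 3×1 = 3; bobbed/short (ttS_) = 1×3 = 3; bobbed/long (ttss) = 1×1 = 1
Phenotype counts (out of 16): 9 normal/short, 3 normal/long, 3 bobbed/short, 1 bobbed/long
normal/long: 3 out of 16 → fraction 3/16
Expected count = 3/16 × 192 = 36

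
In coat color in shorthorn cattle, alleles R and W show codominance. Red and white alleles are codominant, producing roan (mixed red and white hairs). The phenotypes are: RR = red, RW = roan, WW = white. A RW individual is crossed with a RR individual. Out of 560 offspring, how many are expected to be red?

Punnett square for RW × RR:
Offspring genotypes: 2 RR, 2 RW
Phenotype counts: 2 red, 2 roan
red: 2 out of 4 → fraction 1/2
Expected count = 1/2 × 560 = 280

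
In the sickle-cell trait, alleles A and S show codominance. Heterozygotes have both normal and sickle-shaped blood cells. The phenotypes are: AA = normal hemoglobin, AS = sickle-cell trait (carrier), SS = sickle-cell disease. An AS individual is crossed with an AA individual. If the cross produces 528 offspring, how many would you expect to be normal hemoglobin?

Punnett square for AS × AA:
Offspring genotypes: 2 AA, 2 AS
Phenotype counts: 2 normal hemoglobin, 2 sickle-cell trait (carrier)
normal hemoglobin: 2 out of 4 → fraction 1/2
Expected count = 1/2 × 528 = 264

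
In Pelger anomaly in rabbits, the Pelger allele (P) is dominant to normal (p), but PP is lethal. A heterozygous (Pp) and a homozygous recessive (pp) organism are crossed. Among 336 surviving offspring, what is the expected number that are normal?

Cross: Pp × pp
Punnett square offspring (before lethality): 2 Pp, 2 pp
No PP offspring are produced in this cross.
normal: 2 out of 4 → fraction 1/2
Expected count = 1/2 × 336 = 168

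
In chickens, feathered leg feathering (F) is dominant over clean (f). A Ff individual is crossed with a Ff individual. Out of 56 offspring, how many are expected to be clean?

Punnett square for Ff × Ff:
Offspring genotypes: 1 FF, 2 Ff, 1 ff
feathered: 3, clean: 1
clean: 1 out of 4 → fraction 1/4
Expected count = 1/4 × 56 = 14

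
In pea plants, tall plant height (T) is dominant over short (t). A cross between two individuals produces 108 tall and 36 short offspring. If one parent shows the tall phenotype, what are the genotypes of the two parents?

Observed offspring: 108 tall, 36 short
The observed ratio simplifies to 3:1. Short (tt) offspring appear, so each parent must contribute one t allele. The parent stated to show tall carries T, so it is Tt. The other parent is then either Tt or tt: Tt × tt would give a 1:1 split, whereas Tt × Tt gives 3:1 — matching the data. So both parents are heterozygous (Tt × Tt).
Parent genotypes: Tt × Tt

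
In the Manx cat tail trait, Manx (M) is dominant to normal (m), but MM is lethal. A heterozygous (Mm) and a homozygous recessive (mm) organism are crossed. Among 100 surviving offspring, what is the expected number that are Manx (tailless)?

Cross: Mm × mm
Punnett square offspring (before lethality): 2 Mm, 2 mm
No MM offspring are produced in this cross.
Manx (tailless): 2 out of 4 → fraction 1/2
Expected count = 1/2 × 100 = 50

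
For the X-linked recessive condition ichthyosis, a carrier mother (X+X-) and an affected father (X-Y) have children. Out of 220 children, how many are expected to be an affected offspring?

Cross: X+X- × X-Y
Offspring: 1 X+X-, 1 X+Y, 1 X-X-, 1 X-Y
Probability of an affected offspring: 2/4 = 1/2
Expected count = 1/2 × 220 = 110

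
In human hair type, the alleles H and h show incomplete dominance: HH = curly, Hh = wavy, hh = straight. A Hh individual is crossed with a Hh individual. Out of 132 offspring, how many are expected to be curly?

Punnett square for Hh × Hh:
Offspring genotypes: 1 HH, 2 Hh, 1 hh
Phenotype counts: 1 curly, 2 wavy, 1 straight
curly: 1 out of 4 → fraction 1/4
Expected count = 1/4 × 132 = 33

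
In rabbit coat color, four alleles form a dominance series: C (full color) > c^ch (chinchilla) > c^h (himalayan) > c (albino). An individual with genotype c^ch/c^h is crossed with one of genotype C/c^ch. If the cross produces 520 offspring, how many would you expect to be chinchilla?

Cross: c^ch/c^h × C/c^ch
Allele dominance: C > c^ch > c^h > c
Offspring genotypes: 1 C/c^ch, 1 c^ch/c^ch, 1 C/c^h, 1 c^ch/c^h
Phenotype counts: 2 full color, 2 chinchilla
chinchilla: 2 out of 4 → fraction 1/2
Expected count = 1/2 × 520 = 260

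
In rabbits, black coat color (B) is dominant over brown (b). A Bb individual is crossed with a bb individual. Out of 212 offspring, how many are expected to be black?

Punnett square for Bb × bb:
Offspring genotypes: 2 Bb, 2 bb
black: 2, brown: 2
black: 2 out of 4 → fraction 1/2
Expected count = 1/2 × 212 = 106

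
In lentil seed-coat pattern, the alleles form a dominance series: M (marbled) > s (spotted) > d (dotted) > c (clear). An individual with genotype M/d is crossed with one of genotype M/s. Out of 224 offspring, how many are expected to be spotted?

Cross: M/d × M/s
Allele dominance: M > s > d > c
Offspring genotypes: 1 M/M, 1 M/s, 1 M/d, 1 s/d
Phenotype counts: 3 marbled, 1 spotted
spotted: 1 out of 4 → fraction 1/4
Expected count = 1/4 × 224 = 56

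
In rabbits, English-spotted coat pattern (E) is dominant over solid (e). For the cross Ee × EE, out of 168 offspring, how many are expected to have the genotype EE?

Punnett square for Ee × EE:
Offspring genotypes: 2 EE, 2 Ee
Total offspring: 4
Count with target: 2
Probability: 2/4 = 1/2
Expected count = 1/2 × 168 = 84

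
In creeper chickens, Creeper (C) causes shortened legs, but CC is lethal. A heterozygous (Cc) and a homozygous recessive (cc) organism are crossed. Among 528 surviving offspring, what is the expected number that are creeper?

Cross: Cc × cc
Punnett square offspring (before lethality): 2 Cc, 2 cc
No CC offspring are produced in this cross.
creeper: 2 out of 4 → fraction 1/2
Expected count = 1/2 × 528 = 264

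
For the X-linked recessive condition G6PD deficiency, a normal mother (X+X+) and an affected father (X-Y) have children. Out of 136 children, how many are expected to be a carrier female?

Cross: X+X+ × X-Y
Offspring: 2 X+X-, 2 X+Y
Probability of a carrier female: 2/4 = 1/2
Expected count = 1/2 × 136 = 68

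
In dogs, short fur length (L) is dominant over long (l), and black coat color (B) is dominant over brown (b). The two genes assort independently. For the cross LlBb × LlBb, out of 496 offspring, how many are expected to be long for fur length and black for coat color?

Dihybrid cross LlBb × LlBb — consider each gene separately:
fur length: Ll × Ll → 1 LL, 2 Ll, 1 ll → 3 L_ : 1 ll (out of 4)
coat color: Bb × Bb → 1 BB, 2 Bb, 1 bb → 3 B_ : 1 bb (out of 4)
Looking for: long (ll) and black (B_)
P(long) = 1/4, P(black) = 3/4
P(both) = 1/4 × 3/4 = 3/16
Expected count = 3/16 × 496 = 93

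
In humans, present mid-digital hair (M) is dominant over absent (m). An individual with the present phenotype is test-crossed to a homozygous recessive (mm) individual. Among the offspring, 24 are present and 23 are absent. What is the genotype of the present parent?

Test cross: ? × mm
Offspring: 24 present, 23 absent — approximately 1:1.
A 1:1 ratio in a test cross indicates the unknown parent is heterozygous (Mm).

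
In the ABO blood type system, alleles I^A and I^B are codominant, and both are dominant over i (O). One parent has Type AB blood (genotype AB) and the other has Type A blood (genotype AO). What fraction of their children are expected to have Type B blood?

Cross: AB × AO
Possible offspring genotypes: 1 AA, 1 AO, 1 AB, 1 BO
Blood type counts: 2 Type A, 1 Type AB, 1 Type B
Probability of Type B: 1/4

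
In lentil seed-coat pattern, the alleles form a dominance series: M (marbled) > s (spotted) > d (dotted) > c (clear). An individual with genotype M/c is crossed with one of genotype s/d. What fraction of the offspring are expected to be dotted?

Cross: M/c × s/d
Allele dominance: M > s > d > c
Offspring genotypes: 1 M/s, 1 M/d, 1 s/c, 1 d/c
Phenotype counts: 2 marbled, 1 spotted, 1 dotted
dotted: 1 out of 4
Probability: 1/4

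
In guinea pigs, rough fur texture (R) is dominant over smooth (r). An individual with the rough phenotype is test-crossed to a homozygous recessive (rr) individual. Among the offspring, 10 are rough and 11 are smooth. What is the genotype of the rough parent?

Test cross: ? × rr
Offspring: 10 rough, 11 smooth — approximately 1:1.
A 1:1 ratio in a test cross indicates the unknown parent is heterozygous (Rr).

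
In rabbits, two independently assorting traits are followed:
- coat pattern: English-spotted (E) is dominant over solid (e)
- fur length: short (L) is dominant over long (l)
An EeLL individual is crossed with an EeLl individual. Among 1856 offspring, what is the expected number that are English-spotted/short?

Dihybrid cross EeLL × EeLl — consider each gene separately:
coat pattern: Ee × Ee → 1 EE, 2 Ee, 1 ee → 3 E_ : 1 ee (out of 4)
fur length: LL × Ll → 2 LL, 2 Ll → 4 L_ (out of 4)
Combine (counts out of 4 × 4 = 16): English-spotted/short (E_L_) = 3×4 = 12; solid/short (eeL_) = 1×4 = 4
Phenotype counts (out of 16): 12 English-spotted/short, 4 solid/short
English-spotted/short: 12 out of 16 → fraction 3/4
Expected count = 3/4 × 1856 = 1392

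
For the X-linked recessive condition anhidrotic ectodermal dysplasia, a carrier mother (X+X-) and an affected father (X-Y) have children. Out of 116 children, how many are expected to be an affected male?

Cross: X+X- × X-Y
Offspring: 1 X+X-, 1 X+Y, 1 X-X-, 1 X-Y
Probability of an affected male: 1/4
Expected count = 1/4 × 116 = 29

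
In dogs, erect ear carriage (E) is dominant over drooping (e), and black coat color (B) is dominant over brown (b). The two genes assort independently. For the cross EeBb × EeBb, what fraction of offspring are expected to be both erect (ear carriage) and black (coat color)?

Dihybrid cross EeBb × EeBb — consider each gene separately:
ear carriage: Ee × Ee → 1 EE, 2 Ee, 1 ee → 3 E_ : 1 ee (out of 4)
coat color: Bb × Bb → 1 BB, 2 Bb, 1 bb → 3 B_ : 1 bb (out of 4)
Looking for: erect (E_) and black (B_)
P(erect) = 3/4, P(black) = 3/4
P(both) = 3/4 × 3/4 = 9/16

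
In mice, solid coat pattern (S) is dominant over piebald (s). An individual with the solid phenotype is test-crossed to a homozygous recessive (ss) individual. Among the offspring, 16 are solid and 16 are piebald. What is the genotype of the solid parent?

Test cross: ? × ss
Offspring: 16 solid, 16 piebald — approximately 1:1.
A 1:1 ratio in a test cross indicates the unknown parent is heterozygous (Ss).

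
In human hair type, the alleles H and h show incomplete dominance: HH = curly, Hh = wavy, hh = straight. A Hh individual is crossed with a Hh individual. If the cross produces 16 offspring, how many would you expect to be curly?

Punnett square for Hh × Hh:
Offspring genotypes: 1 HH, 2 Hh, 1 hh
Phenotype counts: 1 curly, 2 wavy, 1 straight
curly: 1 out of 4 → fraction 1/4
Expected count = 1/4 × 16 = 4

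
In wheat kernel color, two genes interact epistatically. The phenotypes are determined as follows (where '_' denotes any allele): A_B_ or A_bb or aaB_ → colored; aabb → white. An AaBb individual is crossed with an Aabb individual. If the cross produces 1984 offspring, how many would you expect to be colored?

Cross: AaBb × Aabb — consider each gene separately:
A gene: Aa × Aa → 1 AA, 2 Aa, 1 aa → 3 A_ : 1 aa (out of 4)
B gene: Bb × bb → 2 Bb, 2 bb → 2 B_ : 2 bb (out of 4)
Genotype classes (out of 4 × 4 = 16): A_B_ = 3×2 = 6; A_bb = 3×2 = 6; aaB_ = 1×2 = 2; aabb = 1×2 = 2
Apply the phenotype rules: A_B_ (6) + A_bb (6) + aaB_ (2) → colored; aabb (2) → white
Phenotype counts (out of 16): 14 colored, 2 white
colored: 14 out of 16 → fraction 7/8
Expected count = 7/8 × 1984 = 1736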